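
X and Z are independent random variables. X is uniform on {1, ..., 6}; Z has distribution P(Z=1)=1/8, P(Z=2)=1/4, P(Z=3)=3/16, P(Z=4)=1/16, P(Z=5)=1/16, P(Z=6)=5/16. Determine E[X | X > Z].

87/19

P(X > Z) = 19/48.
Summing X·P(x,y) over outcomes with X > Z gives 29/16.
E[X | X > Z] = (29/16) / (19/48) = 87/19.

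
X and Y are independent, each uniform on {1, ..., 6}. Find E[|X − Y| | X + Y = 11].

Outcomes with X + Y = 11: (5,6), (6,5), each with probability 1/36.
E[|X − Y| | X + Y = 11] = (1 + 1) / 2 = 1.

1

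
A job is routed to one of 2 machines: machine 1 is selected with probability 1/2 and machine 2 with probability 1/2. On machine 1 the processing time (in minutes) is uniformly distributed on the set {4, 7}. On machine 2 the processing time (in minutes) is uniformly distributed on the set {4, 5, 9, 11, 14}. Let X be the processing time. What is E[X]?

E[X | machine 1] = (4+7)/2 = 11/2.
E[X | machine 2] = (4+5+9+11+14)/5 = 43/5.
By the law of total expectation,
E[X] = (1/2)·(11/2) + (1/2)·(43/5) = 141/20.

141/20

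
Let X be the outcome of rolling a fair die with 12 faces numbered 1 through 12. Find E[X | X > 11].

Given X > 11, X is equally likely to be any of {12}.
E[X | X > 11] = (12) / 1 = 12.

12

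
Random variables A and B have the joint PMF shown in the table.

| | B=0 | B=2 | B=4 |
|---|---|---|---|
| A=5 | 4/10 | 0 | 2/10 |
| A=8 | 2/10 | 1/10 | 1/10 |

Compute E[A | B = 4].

P(B = 4) = 3/10.
Σ A·P over the event = 5·(2/10) + 8·(1/10) = 9/5.
E[A | B = 4] = (9/5) / (3/10) = 6.

6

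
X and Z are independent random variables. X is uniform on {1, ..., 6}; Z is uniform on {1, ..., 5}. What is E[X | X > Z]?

P(X > Z) = 1/2.
Summing X·P(x,y) over outcomes with X > Z gives 7/3.
E[X | X > Z] = (7/3) / (1/2) = 14/3.

14/3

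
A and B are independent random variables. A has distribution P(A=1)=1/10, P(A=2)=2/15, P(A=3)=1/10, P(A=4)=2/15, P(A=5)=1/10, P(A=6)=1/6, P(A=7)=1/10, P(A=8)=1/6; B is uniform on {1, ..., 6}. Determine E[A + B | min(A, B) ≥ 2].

P(min(A, B) ≥ 2) = 3/4.
Summing (A+B)·P(x,y) over outcomes with min(A, B) ≥ 2 gives 247/36.
E[A + B | min(A, B) ≥ 2] = (247/36) / (3/4) = 247/27.

247/27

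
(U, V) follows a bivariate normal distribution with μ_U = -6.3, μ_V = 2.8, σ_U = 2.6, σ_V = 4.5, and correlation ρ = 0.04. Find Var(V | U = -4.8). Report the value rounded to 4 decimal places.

The conditional variance in a bivariate normal is σ_V²(1 − ρ²), independent of x.
Var(V | U=-4.8) = (4.5)²·(1 − (0.04)²) = 20.25·0.9984 = 20.2176.

20.2176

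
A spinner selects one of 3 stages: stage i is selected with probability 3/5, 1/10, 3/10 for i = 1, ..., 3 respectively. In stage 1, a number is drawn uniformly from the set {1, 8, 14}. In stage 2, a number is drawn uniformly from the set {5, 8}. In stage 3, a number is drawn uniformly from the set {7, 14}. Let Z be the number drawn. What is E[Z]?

42/5

E[Z | stage 1] = (1+8+14)/3 = 23/3.
E[Z | stage 2] = (5+8)/2 = 13/2.
E[Z | stage 3] = (7+14)/2 = 21/2.
E[Z] = (3/5)·(23/3) + (1/10)·(13/2) + (3/10)·(21/2) = 42/5.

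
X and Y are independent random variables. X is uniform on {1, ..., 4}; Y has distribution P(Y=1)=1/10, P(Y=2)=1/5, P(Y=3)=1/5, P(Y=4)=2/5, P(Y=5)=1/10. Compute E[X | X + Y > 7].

P(X + Y > 7) = 3/20.
Summing X·P(x,y) over outcomes with X + Y > 7 gives 23/40.
E[X | X + Y > 7] = (23/40) / (3/20) = 23/6.

23/6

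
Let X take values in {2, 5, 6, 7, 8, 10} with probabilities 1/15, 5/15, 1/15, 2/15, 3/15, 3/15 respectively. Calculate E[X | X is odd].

39/7

P(X is odd) = 7/15.
Σ over the event: 5·1/3 + 7·2/15 = 13/5.
E[X | X is odd] = (13/5) / (7/15) = 39/7.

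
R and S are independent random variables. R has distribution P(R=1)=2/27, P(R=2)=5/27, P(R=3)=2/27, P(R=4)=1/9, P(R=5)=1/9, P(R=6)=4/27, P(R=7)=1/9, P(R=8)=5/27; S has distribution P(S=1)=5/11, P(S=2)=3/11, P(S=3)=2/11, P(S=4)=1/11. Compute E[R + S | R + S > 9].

P(R + S > 9) = 43/297.
Summing (R+S)·P(x,y) over outcomes with R + S > 9 gives 151/99.
E[R + S | R + S > 9] = (151/99) / (43/297) = 453/43.

453/43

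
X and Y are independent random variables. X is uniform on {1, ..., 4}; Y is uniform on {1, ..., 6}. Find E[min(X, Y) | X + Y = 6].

2

Outcomes with X + Y = 6: (1,5), (2,4), (3,3), (4,2), each with probability 1/24.
E[min(X, Y) | X + Y = 6] = (1 + 2 + 3 + 2) / 4 = 2.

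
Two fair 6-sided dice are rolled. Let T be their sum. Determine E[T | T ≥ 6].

P(T ≥ 6) = 13/18.
Σ over the event: 6·5/36 + 7·1/6 + 8·5/36 + 9·1/9 + 10·1/12 + 11·1/18 + 12·1/36 = 53/9.
E[T | T ≥ 6] = (53/9) / (13/18) = 106/13.

106/13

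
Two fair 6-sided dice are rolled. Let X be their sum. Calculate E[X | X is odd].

P(X is odd) = 1/2.
Σ over the event: 3·1/18 + 5·1/9 + 7·1/6 + 9·1/9 + 11·1/18 = 7/2.
E[X | X is odd] = (7/2) / (1/2) = 7.

7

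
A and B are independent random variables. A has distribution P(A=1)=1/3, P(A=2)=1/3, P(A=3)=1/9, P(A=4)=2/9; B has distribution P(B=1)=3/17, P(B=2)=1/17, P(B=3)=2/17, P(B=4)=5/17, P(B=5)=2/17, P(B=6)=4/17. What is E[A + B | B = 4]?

P(B = 4) = 5/17.
Summing (A+B)·P(x,y) over outcomes with B = 4 gives 280/153.
E[A + B | B = 4] = (280/153) / (5/17) = 56/9.

56/9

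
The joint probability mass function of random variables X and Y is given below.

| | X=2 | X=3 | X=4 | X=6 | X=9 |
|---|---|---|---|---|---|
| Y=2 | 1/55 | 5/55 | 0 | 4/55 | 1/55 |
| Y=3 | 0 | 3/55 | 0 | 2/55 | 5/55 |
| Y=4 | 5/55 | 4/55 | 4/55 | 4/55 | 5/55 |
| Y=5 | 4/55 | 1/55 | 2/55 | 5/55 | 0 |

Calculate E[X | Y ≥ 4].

78/17

P(Y ≥ 4) = 34/55.
Summing X·P(X=x,Y=y) over the conditioning event gives 156/55.
E[X | Y ≥ 4] = (156/55) / (34/55) = 78/17.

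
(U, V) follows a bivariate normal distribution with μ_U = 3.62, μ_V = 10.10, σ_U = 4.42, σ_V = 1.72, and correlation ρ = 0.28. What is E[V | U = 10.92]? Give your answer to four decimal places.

10.8954

E[V | U=x] = μ_V + ρ(σ_V/σ_U)(x − μ_U) for jointly normal variables.
E[V | U=10.92] = 10.10 + (0.28)·(1.72/4.42)·(10.92 − (3.62)) = 10.10 + (0.10896)·(7.3) = 10.8954.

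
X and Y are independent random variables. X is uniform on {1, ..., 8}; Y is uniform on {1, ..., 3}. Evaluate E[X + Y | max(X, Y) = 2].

10/3

Outcomes with max(X, Y) = 2: (1,2), (2,1), (2,2), each with probability 1/24.
E[X + Y | max(X, Y) = 2] = (3 + 3 + 4) / 3 = 10/3.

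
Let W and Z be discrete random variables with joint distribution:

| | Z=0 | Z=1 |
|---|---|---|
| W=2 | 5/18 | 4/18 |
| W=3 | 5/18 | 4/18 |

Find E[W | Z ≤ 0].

P(Z ≤ 0) = 5/9.
Σ W·P over the event = 2·(5/18) + 3·(5/18) = 25/18.
E[W | Z ≤ 0] = (25/18) / (5/9) = 5/2.

5/2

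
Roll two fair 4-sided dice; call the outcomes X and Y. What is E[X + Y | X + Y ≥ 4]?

P(X + Y ≥ 4) = 13/16.
Summing (X+Y)·P(x,y) over outcomes with X + Y ≥ 4 gives 9/2.
E[X + Y | X + Y ≥ 4] = (9/2) / (13/16) = 72/13.

72/13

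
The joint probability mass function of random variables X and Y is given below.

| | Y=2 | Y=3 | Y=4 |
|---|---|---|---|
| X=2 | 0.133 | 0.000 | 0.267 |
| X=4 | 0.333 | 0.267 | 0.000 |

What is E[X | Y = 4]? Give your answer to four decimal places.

P(Y = 4) = 0.267.
Σ X·P over the event = 2·(0.267) = 0.534.
E[X | Y = 4] = (0.534) / (0.267) = 2.0000.

2.0000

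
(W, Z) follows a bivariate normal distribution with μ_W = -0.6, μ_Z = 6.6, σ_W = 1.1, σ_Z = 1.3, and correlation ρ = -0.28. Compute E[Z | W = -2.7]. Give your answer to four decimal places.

For a bivariate normal, E[Z | W=x] = μ_Z + ρ·(σ_Z/σ_W)·(x − μ_W).
E[Z | W=-2.7] = 6.6 + (-0.28)·(1.3/1.1)·(-2.7 − (-0.6)) = 6.6 + (-0.33091)·(-2.1) = 7.2949.

7.2949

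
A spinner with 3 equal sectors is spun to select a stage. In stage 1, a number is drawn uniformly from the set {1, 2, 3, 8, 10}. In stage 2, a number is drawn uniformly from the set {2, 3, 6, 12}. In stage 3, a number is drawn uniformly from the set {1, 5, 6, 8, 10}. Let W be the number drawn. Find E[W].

E[W | stage 1] = (1+2+3+8+10)/5 = 24/5.
E[W | stage 2] = (2+3+6+12)/4 = 23/4.
E[W | stage 3] = (1+5+6+8+10)/5 = 6.
By the law of total expectation,
E[W] = (1/3)·(24/5) + (1/3)·(23/4) + (1/3)·(6) = 331/60.

331/60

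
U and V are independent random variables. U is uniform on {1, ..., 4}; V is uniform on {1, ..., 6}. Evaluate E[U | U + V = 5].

5/2

P(U + V = 5) = 1/6.
Summing U·P(x,y) over outcomes with U + V = 5 gives 5/12.
E[U | U + V = 5] = (5/12) / (1/6) = 5/2.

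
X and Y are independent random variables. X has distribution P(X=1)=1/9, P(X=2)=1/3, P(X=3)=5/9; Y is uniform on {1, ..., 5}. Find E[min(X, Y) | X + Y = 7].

P(X + Y = 7) = 8/45.
Summing min(X,Y)·P(x,y) over outcomes with X + Y = 7 gives 7/15.
E[min(X, Y) | X + Y = 7] = (7/15) / (8/45) = 21/8.

21/8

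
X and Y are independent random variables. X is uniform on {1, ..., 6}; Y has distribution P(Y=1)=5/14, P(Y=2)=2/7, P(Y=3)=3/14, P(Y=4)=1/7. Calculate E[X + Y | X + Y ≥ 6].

P(X + Y ≥ 6) = 11/21.
Summing (X+Y)·P(x,y) over outcomes with X + Y ≥ 6 gives 319/84.
E[X + Y | X + Y ≥ 6] = (319/84) / (11/21) = 29/4.

29/4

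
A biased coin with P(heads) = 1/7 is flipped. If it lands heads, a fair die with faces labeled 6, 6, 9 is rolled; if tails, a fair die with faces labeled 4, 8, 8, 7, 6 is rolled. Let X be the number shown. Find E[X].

E[X | heads] = (6+6+9)/3 = 7.
E[X | tails] = (4+8+8+7+6)/5 = 33/5.
E[X] = (1/7)·(7) + (6/7)·(33/5) = 233/35.

233/35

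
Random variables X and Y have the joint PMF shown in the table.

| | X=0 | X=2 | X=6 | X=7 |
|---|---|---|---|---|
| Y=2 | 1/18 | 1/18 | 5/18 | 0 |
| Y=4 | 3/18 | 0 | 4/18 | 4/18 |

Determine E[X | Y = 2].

P(Y = 2) = 7/18.
Σ X·P over the event = 0·(1/18) + 2·(1/18) + 6·(5/18) = 16/9.
E[X | Y = 2] = (16/9) / (7/18) = 32/7.

32/7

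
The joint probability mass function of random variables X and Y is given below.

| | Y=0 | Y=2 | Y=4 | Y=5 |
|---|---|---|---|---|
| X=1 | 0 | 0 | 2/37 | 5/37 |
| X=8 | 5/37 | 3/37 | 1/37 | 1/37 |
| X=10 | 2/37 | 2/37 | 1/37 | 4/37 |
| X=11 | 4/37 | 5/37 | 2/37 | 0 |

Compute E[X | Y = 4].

7

P(Y = 4) = 6/37.
Σ X·P over the event = 1·(2/37) + 8·(1/37) + 10·(1/37) + 11·(2/37) = 42/37.
E[X | Y = 4] = (42/37) / (6/37) = 7.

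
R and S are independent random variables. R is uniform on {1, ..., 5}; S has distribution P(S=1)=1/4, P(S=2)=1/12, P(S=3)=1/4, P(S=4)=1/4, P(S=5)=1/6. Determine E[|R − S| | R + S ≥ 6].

29/18

P(R + S ≥ 6) = 3/5.
Summing |R−S|·P(x,y) over outcomes with R + S ≥ 6 gives 29/30.
E[|R − S| | R + S ≥ 6] = (29/30) / (3/5) = 29/18.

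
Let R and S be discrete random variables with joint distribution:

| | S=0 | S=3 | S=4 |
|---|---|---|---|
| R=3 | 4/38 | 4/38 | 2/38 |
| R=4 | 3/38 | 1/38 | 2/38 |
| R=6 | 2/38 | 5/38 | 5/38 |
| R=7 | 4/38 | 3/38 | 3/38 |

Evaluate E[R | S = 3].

P(S = 3) = 13/38.
Σ R·P over the event = 3·(4/38) + 4·(1/38) + 6·(5/38) + 7·(3/38) = 67/38.
E[R | S = 3] = (67/38) / (13/38) = 67/13.

67/13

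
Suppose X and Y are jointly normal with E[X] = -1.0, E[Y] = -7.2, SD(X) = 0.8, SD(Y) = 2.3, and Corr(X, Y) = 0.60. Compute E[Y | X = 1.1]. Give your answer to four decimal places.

-3.5775

E[Y | X=x] = μ_Y + ρ(σ_Y/σ_X)(x − μ_X) for jointly normal variables.
E[Y | X=1.1] = -7.2 + (0.60)·(2.3/0.8)·(1.1 − (-1.0)) = -7.2 + (1.725)·(2.1) = -3.5775.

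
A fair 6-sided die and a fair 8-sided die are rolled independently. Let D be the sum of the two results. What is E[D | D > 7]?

P(D > 7) = 9/16.
Σ over the event: 8·1/8 + 9·1/8 + 10·5/48 + 11·1/12 + 12·1/16 + 13·1/24 + 14·1/48 = 17/3.
E[D | D > 7] = (17/3) / (9/16) = 272/27.

272/27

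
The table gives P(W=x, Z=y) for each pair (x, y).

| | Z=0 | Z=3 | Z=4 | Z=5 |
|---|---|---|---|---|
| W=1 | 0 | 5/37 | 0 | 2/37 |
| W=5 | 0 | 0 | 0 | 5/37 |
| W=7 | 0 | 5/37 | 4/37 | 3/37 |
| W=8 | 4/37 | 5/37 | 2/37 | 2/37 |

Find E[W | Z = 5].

16/3

P(Z = 5) = 12/37.
Σ W·P over the event = 1·(2/37) + 5·(5/37) + 7·(3/37) + 8·(2/37) = 64/37.
E[W | Z = 5] = (64/37) / (12/37) = 16/3.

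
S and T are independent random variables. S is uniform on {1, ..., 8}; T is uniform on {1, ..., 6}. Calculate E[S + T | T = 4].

Outcomes with T = 4: (1,4), (2,4), (3,4), (4,4), (5,4), (6,4), (7,4), (8,4), each with probability 1/48.
E[S + T | T = 4] = (5 + 6 + 7 + 8 + 9 + 10 + 11 + 12) / 8 = 17/2.

17/2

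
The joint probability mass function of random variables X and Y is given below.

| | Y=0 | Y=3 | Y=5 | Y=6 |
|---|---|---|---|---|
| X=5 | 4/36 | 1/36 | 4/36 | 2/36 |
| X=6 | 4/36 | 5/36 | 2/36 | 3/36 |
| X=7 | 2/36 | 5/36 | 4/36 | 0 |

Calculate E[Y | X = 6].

43/14

P(X = 6) = 7/18.
Summing Y·P(X=x,Y=y) over the conditioning event gives 43/36.
E[Y | X = 6] = (43/36) / (7/18) = 43/14.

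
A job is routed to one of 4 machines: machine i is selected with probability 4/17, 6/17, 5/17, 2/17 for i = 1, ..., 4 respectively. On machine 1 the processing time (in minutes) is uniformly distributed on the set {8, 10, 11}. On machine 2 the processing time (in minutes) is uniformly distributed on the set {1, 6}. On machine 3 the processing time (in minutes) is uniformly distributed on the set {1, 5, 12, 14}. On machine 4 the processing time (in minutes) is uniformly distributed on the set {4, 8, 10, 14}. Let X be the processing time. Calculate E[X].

353/51

E[X | machine 1] = (8+10+11)/3 = 29/3.
E[X | machine 2] = (1+6)/2 = 7/2.
E[X | machine 3] = (1+5+12+14)/4 = 8.
E[X | machine 4] = (4+8+10+14)/4 = 9.
E[X] = (4/17)·(29/3) + (6/17)·(7/2) + (5/17)·(8) + (2/17)·(9) = 353/51.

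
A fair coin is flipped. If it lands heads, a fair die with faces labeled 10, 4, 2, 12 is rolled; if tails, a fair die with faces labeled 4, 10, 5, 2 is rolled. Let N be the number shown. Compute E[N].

E[N | heads] = (10+4+2+12)/4 = 7.
E[N | tails] = (4+10+5+2)/4 = 21/4.
By the law of total expectation,
E[N] = (1/2)·(7) + (1/2)·(21/4) = 49/8.

49/8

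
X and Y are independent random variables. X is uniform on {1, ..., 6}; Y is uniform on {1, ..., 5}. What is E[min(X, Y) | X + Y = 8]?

3

Outcomes with X + Y = 8: (3,5), (4,4), (5,3), (6,2), each with probability 1/30.
E[min(X, Y) | X + Y = 8] = (3 + 4 + 3 + 2) / 4 = 3.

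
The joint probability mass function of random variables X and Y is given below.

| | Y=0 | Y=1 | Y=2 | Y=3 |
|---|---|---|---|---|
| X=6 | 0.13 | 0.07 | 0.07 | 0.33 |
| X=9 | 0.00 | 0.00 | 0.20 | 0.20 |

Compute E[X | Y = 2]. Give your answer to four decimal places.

8.2222

P(Y = 2) = 0.27.
Σ X·P over the event = 6·(0.07) + 9·(0.20) = 2.22.
E[X | Y = 2] = (2.22) / (0.27) = 8.2222.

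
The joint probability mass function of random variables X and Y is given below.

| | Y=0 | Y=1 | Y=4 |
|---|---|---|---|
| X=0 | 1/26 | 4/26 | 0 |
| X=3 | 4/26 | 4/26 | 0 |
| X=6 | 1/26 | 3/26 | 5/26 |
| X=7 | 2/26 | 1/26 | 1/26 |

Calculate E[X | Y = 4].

P(Y = 4) = 3/13.
Σ X·P over the event = 6·(5/26) + 7·(1/26) = 37/26.
E[X | Y = 4] = (37/26) / (3/13) = 37/6.

37/6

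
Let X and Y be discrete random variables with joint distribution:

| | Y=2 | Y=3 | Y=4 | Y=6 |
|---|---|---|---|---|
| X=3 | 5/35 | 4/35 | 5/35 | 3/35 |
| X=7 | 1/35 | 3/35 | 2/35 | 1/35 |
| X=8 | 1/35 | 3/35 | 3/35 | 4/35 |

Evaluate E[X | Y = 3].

P(Y = 3) = 2/7.
Σ X·P over the event = 3·(4/35) + 7·(3/35) + 8·(3/35) = 57/35.
E[X | Y = 3] = (57/35) / (2/7) = 57/10.

57/10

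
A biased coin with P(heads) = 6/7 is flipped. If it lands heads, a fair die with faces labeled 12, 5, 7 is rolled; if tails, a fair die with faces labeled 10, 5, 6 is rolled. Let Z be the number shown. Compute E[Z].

55/7

E[Z | heads] = (12+5+7)/3 = 8.
E[Z | tails] = (10+5+6)/3 = 7.
By the law of total expectation,
E[Z] = (6/7)·(8) + (1/7)·(7) = 55/7.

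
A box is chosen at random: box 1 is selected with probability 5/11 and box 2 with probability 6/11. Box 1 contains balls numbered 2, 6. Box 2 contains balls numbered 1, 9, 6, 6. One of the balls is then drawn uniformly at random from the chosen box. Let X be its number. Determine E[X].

E[X | box 1] = (2+6)/2 = 4.
E[X | box 2] = (1+9+6+6)/4 = 11/2.
E[X] = (5/11)·(4) + (6/11)·(11/2) = 53/11.

53/11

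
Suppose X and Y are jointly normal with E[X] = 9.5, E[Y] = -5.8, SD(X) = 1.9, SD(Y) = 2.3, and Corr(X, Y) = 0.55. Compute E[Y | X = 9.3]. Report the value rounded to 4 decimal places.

-5.9332

For a bivariate normal, E[Y | X=x] = μ_Y + ρ·(σ_Y/σ_X)·(x − μ_X).
E[Y | X=9.3] = -5.8 + (0.55)·(2.3/1.9)·(9.3 − (9.5)) = -5.8 + (0.66579)·(-0.2) = -5.9332.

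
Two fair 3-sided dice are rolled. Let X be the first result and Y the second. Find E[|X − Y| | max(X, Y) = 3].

6/5

P(max(X, Y) = 3) = 5/9.
Summing |X−Y|·P(x,y) over outcomes with max(X, Y) = 3 gives 2/3.
E[|X − Y| | max(X, Y) = 3] = (2/3) / (5/9) = 6/5.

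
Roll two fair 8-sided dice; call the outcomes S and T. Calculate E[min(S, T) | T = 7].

P(T = 7) = 1/8.
Summing min(S,T)·P(x,y) over outcomes with T = 7 gives 35/64.
E[min(S, T) | T = 7] = (35/64) / (1/8) = 35/8.

35/8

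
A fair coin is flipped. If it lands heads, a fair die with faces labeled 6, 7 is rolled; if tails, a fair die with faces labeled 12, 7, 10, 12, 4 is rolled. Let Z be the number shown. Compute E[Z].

31/4

E[Z | heads] = (6+7)/2 = 13/2.
E[Z | tails] = (12+7+10+12+4)/5 = 9.
By the law of total expectation,
E[Z] = (1/2)·(13/2) + (1/2)·(9) = 31/4.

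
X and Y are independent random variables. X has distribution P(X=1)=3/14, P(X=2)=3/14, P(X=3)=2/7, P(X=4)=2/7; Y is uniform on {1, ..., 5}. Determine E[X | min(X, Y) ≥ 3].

7/2

P(min(X, Y) ≥ 3) = 12/35.
Summing X·P(x,y) over outcomes with min(X, Y) ≥ 3 gives 6/5.
E[X | min(X, Y) ≥ 3] = (6/5) / (12/35) = 7/2.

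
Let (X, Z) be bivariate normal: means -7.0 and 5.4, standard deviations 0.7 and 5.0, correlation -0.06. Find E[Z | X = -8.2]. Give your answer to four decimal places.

E[Z | X=x] = μ_Z + ρ(σ_Z/σ_X)(x − μ_X) for jointly normal variables.
E[Z | X=-8.2] = 5.4 + (-0.06)·(5.0/0.7)·(-8.2 − (-7.0)) = 5.4 + (-0.42857)·(-1.2) = 5.9143.

5.9143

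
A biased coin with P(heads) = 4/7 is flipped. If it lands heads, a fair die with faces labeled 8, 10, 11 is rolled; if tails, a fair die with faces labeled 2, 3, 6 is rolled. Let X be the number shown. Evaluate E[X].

E[X | heads] = (8+10+11)/3 = 29/3.
E[X | tails] = (2+3+6)/3 = 11/3.
By the law of total expectation,
E[X] = (4/7)·(29/3) + (3/7)·(11/3) = 149/21.

149/21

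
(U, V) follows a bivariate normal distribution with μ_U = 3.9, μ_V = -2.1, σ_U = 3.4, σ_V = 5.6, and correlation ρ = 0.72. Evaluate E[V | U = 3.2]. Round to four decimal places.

E[V | U=x] = μ_V + ρ(σ_V/σ_U)(x − μ_U) for jointly normal variables.
E[V | U=3.2] = -2.1 + (0.72)·(5.6/3.4)·(3.2 − (3.9)) = -2.1 + (1.1859)·(-0.7) = -2.9301.

-2.9301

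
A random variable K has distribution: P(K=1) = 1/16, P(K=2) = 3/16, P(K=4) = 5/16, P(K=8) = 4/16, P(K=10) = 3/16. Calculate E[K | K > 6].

P(K > 6) = 7/16.
Σ over the event: 8·1/4 + 10·3/16 = 31/8.
E[K | K > 6] = (31/8) / (7/16) = 62/7.

62/7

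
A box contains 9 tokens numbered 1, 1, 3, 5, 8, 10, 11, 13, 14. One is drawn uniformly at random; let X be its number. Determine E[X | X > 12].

P(X > 12) = 2/9.
Σ over the event: 13·1/9 + 14·1/9 = 3.
E[X | X > 12] = (3) / (2/9) = 27/2.

27/2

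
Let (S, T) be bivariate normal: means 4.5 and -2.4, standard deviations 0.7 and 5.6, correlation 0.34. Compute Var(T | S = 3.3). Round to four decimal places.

For a bivariate normal, Var(T | S=x) = σ_T²(1 − ρ²).
Var(T | S=3.3) = (5.6)²·(1 − (0.34)²) = 31.36·0.8844 = 27.7348.

27.7348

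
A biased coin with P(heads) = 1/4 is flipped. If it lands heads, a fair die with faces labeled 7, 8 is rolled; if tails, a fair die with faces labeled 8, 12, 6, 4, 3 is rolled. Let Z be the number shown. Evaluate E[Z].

273/40

E[Z | heads] = (7+8)/2 = 15/2.
E[Z | tails] = (8+12+6+4+3)/5 = 33/5.
By the law of total expectation,
E[Z] = (1/4)·(15/2) + (3/4)·(33/5) = 273/40.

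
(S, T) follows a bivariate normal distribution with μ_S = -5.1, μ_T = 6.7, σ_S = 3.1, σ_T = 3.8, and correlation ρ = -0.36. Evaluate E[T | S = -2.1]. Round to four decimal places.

5.3761

E[T | S=x] = μ_T + ρ(σ_T/σ_S)(x − μ_S) for jointly normal variables.
E[T | S=-2.1] = 6.7 + (-0.36)·(3.8/3.1)·(-2.1 − (-5.1)) = 6.7 + (-0.44129)·(3) = 5.3761.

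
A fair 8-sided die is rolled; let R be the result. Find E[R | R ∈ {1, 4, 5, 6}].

4

P(R ∈ {1, 4, 5, 6}) = 1/2.
Σ over the event: 1·1/8 + 4·1/8 + 5·1/8 + 6·1/8 = 2.
E[R | R ∈ {1, 4, 5, 6}] = (2) / (1/2) = 4.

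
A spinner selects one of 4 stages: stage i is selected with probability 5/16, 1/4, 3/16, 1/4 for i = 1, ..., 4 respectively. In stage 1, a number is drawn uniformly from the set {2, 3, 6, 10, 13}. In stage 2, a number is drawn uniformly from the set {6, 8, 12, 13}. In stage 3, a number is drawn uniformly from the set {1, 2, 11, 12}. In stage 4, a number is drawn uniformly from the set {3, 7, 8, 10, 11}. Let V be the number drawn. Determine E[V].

E[V | stage 1] = (2+3+6+10+13)/5 = 34/5.
E[V | stage 2] = (6+8+12+13)/4 = 39/4.
E[V | stage 3] = (1+2+11+12)/4 = 13/2.
E[V | stage 4] = (3+7+8+10+11)/5 = 39/5.
By the law of total expectation,
E[V] = (5/16)·(34/5) + (1/4)·(39/4) + (3/16)·(13/2) + (1/4)·(39/5) = 1237/160.

1237/160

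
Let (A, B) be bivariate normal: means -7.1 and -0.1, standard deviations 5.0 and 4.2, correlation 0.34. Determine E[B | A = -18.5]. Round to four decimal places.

The regression of B on A has slope ρ·σ_B/σ_A and passes through (μ_A, μ_B).
E[B | A=-18.5] = -0.1 + (0.34)·(4.2/5.0)·(-18.5 − (-7.1)) = -0.1 + (0.2856)·(-11.4) = -3.3558.

-3.3558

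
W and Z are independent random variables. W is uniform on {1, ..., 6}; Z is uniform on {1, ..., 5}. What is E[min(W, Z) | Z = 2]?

P(Z = 2) = 1/5.
Summing min(W,Z)·P(x,y) over outcomes with Z = 2 gives 11/30.
E[min(W, Z) | Z = 2] = (11/30) / (1/5) = 11/6.

11/6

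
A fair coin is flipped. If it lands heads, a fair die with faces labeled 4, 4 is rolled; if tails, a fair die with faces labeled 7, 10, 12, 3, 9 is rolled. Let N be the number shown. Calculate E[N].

E[N | heads] = (4+4)/2 = 4.
E[N | tails] = (7+10+12+3+9)/5 = 41/5.
E[N] = (1/2)·(4) + (1/2)·(41/5) = 61/10.

61/10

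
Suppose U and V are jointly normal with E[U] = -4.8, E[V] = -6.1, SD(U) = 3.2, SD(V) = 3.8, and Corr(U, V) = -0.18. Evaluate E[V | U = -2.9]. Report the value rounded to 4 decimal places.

The regression of V on U has slope ρ·σ_V/σ_U and passes through (μ_U, μ_V).
E[V | U=-2.9] = -6.1 + (-0.18)·(3.8/3.2)·(-2.9 − (-4.8)) = -6.1 + (-0.21375)·(1.9) = -6.5061.

-6.5061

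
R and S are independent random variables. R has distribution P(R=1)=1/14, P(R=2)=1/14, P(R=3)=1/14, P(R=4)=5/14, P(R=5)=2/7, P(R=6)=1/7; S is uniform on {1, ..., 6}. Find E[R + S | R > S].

78/11

P(R > S) = 11/21.
Summing (R+S)·P(x,y) over outcomes with R > S gives 26/7.
E[R + S | R > S] = (26/7) / (11/21) = 78/11.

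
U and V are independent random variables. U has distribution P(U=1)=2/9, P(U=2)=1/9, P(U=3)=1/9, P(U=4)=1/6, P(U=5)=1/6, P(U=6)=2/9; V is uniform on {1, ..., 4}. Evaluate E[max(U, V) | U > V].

208/43

P(U > V) = 43/72.
Summing max(U,V)·P(x,y) over outcomes with U > V gives 26/9.
E[max(U, V) | U > V] = (26/9) / (43/72) = 208/43.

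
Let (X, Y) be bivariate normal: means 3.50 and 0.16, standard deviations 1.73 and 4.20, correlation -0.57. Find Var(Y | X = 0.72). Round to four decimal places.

11.9088

The conditional variance in a bivariate normal is σ_Y²(1 − ρ²), independent of x.
Var(Y | X=0.72) = (4.20)²·(1 − (-0.57)²) = 17.64·0.6751 = 11.9088.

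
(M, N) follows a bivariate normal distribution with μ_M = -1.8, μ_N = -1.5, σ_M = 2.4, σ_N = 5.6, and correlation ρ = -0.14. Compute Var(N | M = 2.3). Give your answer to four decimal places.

Var(N | M=x) = (1 − ρ²)·σ_N².
Var(N | M=2.3) = (5.6)²·(1 − (-0.14)²) = 31.36·0.9804 = 30.7453.

30.7453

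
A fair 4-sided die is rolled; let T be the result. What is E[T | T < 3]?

3/2

Given T < 3, T is equally likely to be any of {1, 2}.
E[T | T < 3] = (1 + 2) / 2 = 3/2.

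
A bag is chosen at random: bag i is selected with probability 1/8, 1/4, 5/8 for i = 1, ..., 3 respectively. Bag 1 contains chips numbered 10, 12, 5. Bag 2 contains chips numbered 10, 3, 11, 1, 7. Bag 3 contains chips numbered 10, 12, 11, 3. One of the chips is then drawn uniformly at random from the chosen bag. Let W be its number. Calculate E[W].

167/20

E[W | bag 1] = (10+12+5)/3 = 9.
E[W | bag 2] = (10+3+11+1+7)/5 = 32/5.
E[W | bag 3] = (10+12+11+3)/4 = 9.
By the law of total expectation,
E[W] = (1/8)·(9) + (1/4)·(32/5) + (5/8)·(9) = 167/20.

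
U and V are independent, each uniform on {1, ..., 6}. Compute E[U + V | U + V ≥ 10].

Outcomes with U + V ≥ 10: (4,6), (5,5), (5,6), (6,4), (6,5), (6,6), each with probability 1/36.
E[U + V | U + V ≥ 10] = (10 + 10 + 11 + 10 + 11 + 12) / 6 = 32/3.

32/3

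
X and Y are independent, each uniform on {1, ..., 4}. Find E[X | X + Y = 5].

5/2

P(X + Y = 5) = 1/4.
Summing X·P(x,y) over outcomes with X + Y = 5 gives 5/8.
E[X | X + Y = 5] = (5/8) / (1/4) = 5/2.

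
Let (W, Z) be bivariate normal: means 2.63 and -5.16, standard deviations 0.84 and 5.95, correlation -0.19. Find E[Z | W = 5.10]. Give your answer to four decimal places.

-8.4842

E[Z | W=x] = μ_Z + ρ(σ_Z/σ_W)(x − μ_W) for jointly normal variables.
E[Z | W=5.10] = -5.16 + (-0.19)·(5.95/0.84)·(5.10 − (2.63)) = -5.16 + (-1.34583)·(2.47) = -8.4842.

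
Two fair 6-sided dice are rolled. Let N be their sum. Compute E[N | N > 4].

P(N > 4) = 5/6.
Σ over the event: 5·1/9 + 6·5/36 + 7·1/6 + 8·5/36 + 9·1/9 + 10·1/12 + 11·1/18 + 12·1/36 = 58/9.
E[N | N > 4] = (58/9) / (5/6) = 116/15.

116/15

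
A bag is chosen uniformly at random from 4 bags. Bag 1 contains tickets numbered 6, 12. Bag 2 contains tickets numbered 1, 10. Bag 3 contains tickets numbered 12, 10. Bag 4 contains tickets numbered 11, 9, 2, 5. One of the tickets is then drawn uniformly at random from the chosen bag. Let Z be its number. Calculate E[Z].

129/16

E[Z | bag 1] = (6+12)/2 = 9.
E[Z | bag 2] = (1+10)/2 = 11/2.
E[Z | bag 3] = (12+10)/2 = 11.
E[Z | bag 4] = (11+9+2+5)/4 = 27/4.
E[Z] = (1/4)·(9) + (1/4)·(11/2) + (1/4)·(11) + (1/4)·(27/4) = 129/16.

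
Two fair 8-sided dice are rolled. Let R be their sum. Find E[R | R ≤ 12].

P(R ≤ 12) = 27/32.
E[R | R ≤ 12] = (109/16) / (27/32) = 218/27.

218/27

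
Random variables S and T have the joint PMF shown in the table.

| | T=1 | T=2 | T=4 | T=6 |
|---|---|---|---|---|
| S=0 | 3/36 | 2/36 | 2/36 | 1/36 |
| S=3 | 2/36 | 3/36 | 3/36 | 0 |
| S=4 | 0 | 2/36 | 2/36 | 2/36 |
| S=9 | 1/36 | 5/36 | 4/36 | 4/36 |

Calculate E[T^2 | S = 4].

56/3

P(S = 4) = 1/6.
Σ T^2·P over the event = 4·(2/36) + 16·(2/36) + 36·(2/36) = 28/9.
E[T^2 | S = 4] = (28/9) / (1/6) = 56/3.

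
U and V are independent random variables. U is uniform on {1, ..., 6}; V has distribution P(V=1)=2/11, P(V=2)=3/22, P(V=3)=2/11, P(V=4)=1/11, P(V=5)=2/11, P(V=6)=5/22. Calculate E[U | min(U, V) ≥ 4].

5

P(min(U, V) ≥ 4) = 1/4.
Summing U·P(x,y) over outcomes with min(U, V) ≥ 4 gives 5/4.
E[U | min(U, V) ≥ 4] = (5/4) / (1/4) = 5.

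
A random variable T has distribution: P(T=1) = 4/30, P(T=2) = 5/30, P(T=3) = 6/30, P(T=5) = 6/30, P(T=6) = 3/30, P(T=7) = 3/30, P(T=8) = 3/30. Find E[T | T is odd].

P(T is odd) = 19/30.
Σ over the event: 1·2/15 + 3·1/5 + 5·1/5 + 7·1/10 = 73/30.
E[T | T is odd] = (73/30) / (19/30) = 73/19.

73/19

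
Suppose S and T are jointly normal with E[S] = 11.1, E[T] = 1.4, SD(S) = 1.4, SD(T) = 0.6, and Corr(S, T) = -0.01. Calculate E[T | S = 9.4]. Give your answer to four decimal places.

For a bivariate normal, E[T | S=x] = μ_T + ρ·(σ_T/σ_S)·(x − μ_S).
E[T | S=9.4] = 1.4 + (-0.01)·(0.6/1.4)·(9.4 − (11.1)) = 1.4 + (-0.0042857)·(-1.7) = 1.4073.

1.4073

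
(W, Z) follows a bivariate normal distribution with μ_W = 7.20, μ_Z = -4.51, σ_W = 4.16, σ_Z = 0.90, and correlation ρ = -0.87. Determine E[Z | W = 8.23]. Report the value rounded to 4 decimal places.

E[Z | W=x] = μ_Z + ρ(σ_Z/σ_W)(x − μ_W) for jointly normal variables.
E[Z | W=8.23] = -4.51 + (-0.87)·(0.90/4.16)·(8.23 − (7.20)) = -4.51 + (-0.18822)·(1.03) = -4.7039.

-4.7039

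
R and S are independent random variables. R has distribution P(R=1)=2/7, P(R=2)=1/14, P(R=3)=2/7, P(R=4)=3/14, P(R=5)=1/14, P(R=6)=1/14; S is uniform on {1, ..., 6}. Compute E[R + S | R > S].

P(R > S) = 9/28.
Summing (R+S)·P(x,y) over outcomes with R > S gives 2.
E[R + S | R > S] = (2) / (9/28) = 56/9.

56/9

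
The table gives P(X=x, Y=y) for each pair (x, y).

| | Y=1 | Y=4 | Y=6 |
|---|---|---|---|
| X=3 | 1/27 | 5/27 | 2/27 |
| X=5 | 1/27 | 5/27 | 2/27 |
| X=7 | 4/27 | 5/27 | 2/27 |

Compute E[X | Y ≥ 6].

5

P(Y ≥ 6) = 2/9.
Summing X·P(X=x,Y=y) over the conditioning event gives 10/9.
E[X | Y ≥ 6] = (10/9) / (2/9) = 5.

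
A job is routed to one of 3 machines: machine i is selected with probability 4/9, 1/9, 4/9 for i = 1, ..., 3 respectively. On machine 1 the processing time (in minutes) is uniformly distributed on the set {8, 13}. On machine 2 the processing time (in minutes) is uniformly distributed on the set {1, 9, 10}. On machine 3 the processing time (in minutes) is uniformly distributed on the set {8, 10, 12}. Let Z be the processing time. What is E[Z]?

266/27

E[Z | machine 1] = (8+13)/2 = 21/2.
E[Z | machine 2] = (1+9+10)/3 = 20/3.
E[Z | machine 3] = (8+10+12)/3 = 10.
By the law of total expectation,
E[Z] = (4/9)·(21/2) + (1/9)·(20/3) + (4/9)·(10) = 266/27.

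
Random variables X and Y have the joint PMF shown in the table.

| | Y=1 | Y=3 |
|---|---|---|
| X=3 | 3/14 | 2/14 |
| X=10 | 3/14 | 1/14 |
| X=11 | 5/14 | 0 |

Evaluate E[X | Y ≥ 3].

P(Y ≥ 3) = 3/14.
Σ X·P over the event = 3·(2/14) + 10·(1/14) = 8/7.
E[X | Y ≥ 3] = (8/7) / (3/14) = 16/3.

16/3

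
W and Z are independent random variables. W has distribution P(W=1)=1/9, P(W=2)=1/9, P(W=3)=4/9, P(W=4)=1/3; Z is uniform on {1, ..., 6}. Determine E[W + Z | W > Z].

P(W > Z) = 1/3.
Summing (W+Z)·P(x,y) over outcomes with W > Z gives 31/18.
E[W + Z | W > Z] = (31/18) / (1/3) = 31/6.

31/6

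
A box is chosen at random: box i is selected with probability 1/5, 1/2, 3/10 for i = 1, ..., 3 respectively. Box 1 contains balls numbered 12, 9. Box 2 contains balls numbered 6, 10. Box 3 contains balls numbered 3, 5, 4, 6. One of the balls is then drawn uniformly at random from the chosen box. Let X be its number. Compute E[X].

E[X | box 1] = (12+9)/2 = 21/2.
E[X | box 2] = (6+10)/2 = 8.
E[X | box 3] = (3+5+4+6)/4 = 9/2.
E[X] = (1/5)·(21/2) + (1/2)·(8) + (3/10)·(9/2) = 149/20.

149/20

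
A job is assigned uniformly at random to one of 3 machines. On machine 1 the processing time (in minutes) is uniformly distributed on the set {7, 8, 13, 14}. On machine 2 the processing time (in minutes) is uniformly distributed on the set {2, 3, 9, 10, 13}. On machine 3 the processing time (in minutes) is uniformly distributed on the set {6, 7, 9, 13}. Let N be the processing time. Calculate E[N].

533/60

E[N | machine 1] = (7+8+13+14)/4 = 21/2.
E[N | machine 2] = (2+3+9+10+13)/5 = 37/5.
E[N | machine 3] = (6+7+9+13)/4 = 35/4.
By the law of total expectation,
E[N] = (1/3)·(21/2) + (1/3)·(37/5) + (1/3)·(35/4) = 533/60.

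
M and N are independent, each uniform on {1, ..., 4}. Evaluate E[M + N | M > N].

5

P(M > N) = 3/8.
Summing (M+N)·P(x,y) over outcomes with M > N gives 15/8.
E[M + N | M > N] = (15/8) / (3/8) = 5.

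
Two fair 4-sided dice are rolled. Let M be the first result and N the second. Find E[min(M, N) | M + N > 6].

Outcomes with M + N > 6: (3,4), (4,3), (4,4), each with probability 1/16.
E[min(M, N) | M + N > 6] = (3 + 3 + 4) / 3 = 10/3.

10/3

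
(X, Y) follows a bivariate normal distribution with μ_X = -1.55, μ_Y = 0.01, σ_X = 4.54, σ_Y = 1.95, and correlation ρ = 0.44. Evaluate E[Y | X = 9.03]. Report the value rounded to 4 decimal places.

2.0095

For a bivariate normal, E[Y | X=x] = μ_Y + ρ·(σ_Y/σ_X)·(x − μ_X).
E[Y | X=9.03] = 0.01 + (0.44)·(1.95/4.54)·(9.03 − (-1.55)) = 0.01 + (0.18899)·(10.58) = 2.0095.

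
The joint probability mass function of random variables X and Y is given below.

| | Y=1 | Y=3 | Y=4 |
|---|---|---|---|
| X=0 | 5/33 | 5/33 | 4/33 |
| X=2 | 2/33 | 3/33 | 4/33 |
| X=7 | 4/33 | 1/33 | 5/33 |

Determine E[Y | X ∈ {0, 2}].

P(X ∈ {0, 2}) = 23/33.
Σ Y·P over the event = 1·(5/33) + 3·(5/33) + 4·(4/33) + 1·(2/33) + 3·(3/33) + 4·(4/33) = 21/11.
E[Y | X ∈ {0, 2}] = (21/11) / (23/33) = 63/23.

63/23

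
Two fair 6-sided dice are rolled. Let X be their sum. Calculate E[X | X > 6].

P(X > 6) = 7/12.
Σ over the event: 7·1/6 + 8·5/36 + 9·1/9 + 10·1/12 + 11·1/18 + 12·1/36 = 91/18.
E[X | X > 6] = (91/18) / (7/12) = 26/3.

26/3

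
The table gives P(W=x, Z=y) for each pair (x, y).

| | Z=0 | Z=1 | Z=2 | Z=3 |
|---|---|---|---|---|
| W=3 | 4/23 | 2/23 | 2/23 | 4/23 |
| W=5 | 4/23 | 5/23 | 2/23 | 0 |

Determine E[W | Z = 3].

P(Z = 3) = 4/23.
Σ W·P over the event = 3·(4/23) = 12/23.
E[W | Z = 3] = (12/23) / (4/23) = 3.

3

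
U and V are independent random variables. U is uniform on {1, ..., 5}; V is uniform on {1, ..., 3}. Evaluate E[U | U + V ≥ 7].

Outcomes with U + V ≥ 7: (4,3), (5,2), (5,3), each with probability 1/15.
E[U | U + V ≥ 7] = (4 + 5 + 5) / 3 = 14/3.

14/3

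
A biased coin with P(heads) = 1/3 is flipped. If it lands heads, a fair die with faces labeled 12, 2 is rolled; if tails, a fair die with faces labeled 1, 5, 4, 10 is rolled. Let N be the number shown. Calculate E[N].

17/3

E[N | heads] = (12+2)/2 = 7.
E[N | tails] = (1+5+4+10)/4 = 5.
By the law of total expectation,
E[N] = (1/3)·(7) + (2/3)·(5) = 17/3.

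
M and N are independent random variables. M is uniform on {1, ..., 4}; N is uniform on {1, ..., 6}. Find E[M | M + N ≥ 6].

P(M + N ≥ 6) = 7/12.
Summing M·P(x,y) over outcomes with M + N ≥ 6 gives 5/3.
E[M | M + N ≥ 6] = (5/3) / (7/12) = 20/7.

20/7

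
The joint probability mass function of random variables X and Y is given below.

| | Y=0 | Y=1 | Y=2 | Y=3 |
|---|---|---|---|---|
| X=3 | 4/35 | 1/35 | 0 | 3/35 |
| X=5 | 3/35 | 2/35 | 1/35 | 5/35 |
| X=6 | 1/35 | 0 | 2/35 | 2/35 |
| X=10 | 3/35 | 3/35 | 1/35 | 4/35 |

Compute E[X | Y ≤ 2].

P(Y ≤ 2) = 3/5.
Summing X·P(X=x,Y=y) over the conditioning event gives 19/5.
E[X | Y ≤ 2] = (19/5) / (3/5) = 19/3.

19/3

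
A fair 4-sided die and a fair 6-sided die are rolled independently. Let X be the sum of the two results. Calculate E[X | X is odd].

6

P(X is odd) = 1/2.
Σ over the event: 3·1/12 + 5·1/6 + 7·1/6 + 9·1/12 = 3.
E[X | X is odd] = (3) / (1/2) = 6.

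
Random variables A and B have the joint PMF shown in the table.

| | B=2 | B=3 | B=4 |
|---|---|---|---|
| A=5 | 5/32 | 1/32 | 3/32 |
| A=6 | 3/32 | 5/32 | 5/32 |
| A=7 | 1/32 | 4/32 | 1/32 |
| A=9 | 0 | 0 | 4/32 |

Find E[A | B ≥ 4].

P(B ≥ 4) = 13/32.
Σ A·P over the event = 5·(3/32) + 6·(5/32) + 7·(1/32) + 9·(4/32) = 11/4.
E[A | B ≥ 4] = (11/4) / (13/32) = 88/13.

88/13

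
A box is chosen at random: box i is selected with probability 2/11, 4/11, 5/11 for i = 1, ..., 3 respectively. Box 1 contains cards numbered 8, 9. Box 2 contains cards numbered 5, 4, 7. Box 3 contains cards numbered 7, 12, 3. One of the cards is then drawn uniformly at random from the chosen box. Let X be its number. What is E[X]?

E[X | box 1] = (8+9)/2 = 17/2.
E[X | box 2] = (5+4+7)/3 = 16/3.
E[X | box 3] = (7+12+3)/3 = 22/3.
E[X] = (2/11)·(17/2) + (4/11)·(16/3) + (5/11)·(22/3) = 75/11.

75/11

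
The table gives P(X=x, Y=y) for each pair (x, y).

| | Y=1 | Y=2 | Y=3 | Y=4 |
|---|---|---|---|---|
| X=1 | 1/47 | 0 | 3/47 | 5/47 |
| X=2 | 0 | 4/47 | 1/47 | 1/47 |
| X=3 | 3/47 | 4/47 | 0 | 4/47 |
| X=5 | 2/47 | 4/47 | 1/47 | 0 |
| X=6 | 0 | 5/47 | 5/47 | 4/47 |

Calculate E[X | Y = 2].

70/17

P(Y = 2) = 17/47.
Σ X·P over the event = 2·(4/47) + 3·(4/47) + 5·(4/47) + 6·(5/47) = 70/47.
E[X | Y = 2] = (70/47) / (17/47) = 70/17.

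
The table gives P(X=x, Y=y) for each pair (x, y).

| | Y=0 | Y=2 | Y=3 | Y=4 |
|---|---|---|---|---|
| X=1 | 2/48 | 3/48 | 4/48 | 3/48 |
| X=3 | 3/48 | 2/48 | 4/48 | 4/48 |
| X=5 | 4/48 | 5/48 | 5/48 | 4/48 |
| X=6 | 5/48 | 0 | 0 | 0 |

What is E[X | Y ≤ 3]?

P(Y ≤ 3) = 37/48.
Summing X·P(X=x,Y=y) over the conditioning event gives 17/6.
E[X | Y ≤ 3] = (17/6) / (37/48) = 136/37.

136/37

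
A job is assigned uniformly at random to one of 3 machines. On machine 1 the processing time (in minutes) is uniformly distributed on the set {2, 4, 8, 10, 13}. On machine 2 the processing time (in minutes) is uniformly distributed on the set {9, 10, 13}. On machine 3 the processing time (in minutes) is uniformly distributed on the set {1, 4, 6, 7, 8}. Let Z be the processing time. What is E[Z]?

E[Z | machine 1] = (2+4+8+10+13)/5 = 37/5.
E[Z | machine 2] = (9+10+13)/3 = 32/3.
E[Z | machine 3] = (1+4+6+7+8)/5 = 26/5.
E[Z] = (1/3)·(37/5) + (1/3)·(32/3) + (1/3)·(26/5) = 349/45.

349/45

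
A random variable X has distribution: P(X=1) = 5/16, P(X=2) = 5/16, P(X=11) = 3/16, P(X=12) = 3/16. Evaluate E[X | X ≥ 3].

23/2

P(X ≥ 3) = 3/8.
Σ over the event: 11·3/16 + 12·3/16 = 69/16.
E[X | X ≥ 3] = (69/16) / (3/8) = 23/2.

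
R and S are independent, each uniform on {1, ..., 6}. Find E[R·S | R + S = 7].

28/3

Outcomes with R + S = 7: (1,6), (2,5), (3,4), (4,3), (5,2), (6,1), each with probability 1/36.
E[R·S | R + S = 7] = (6 + 10 + 12 + 12 + 10 + 6) / 6 = 28/3.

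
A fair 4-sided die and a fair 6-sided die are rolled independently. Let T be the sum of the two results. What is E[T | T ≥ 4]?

136/21

P(T ≥ 4) = 7/8.
Σ over the event: 4·1/8 + 5·1/6 + 6·1/6 + 7·1/6 + 8·1/8 + 9·1/12 + 10·1/24 = 17/3.
E[T | T ≥ 4] = (17/3) / (7/8) = 136/21.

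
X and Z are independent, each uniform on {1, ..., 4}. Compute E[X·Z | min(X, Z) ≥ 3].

49/4

Outcomes with min(X, Z) ≥ 3: (3,3), (3,4), (4,3), (4,4), each with probability 1/16.
E[X·Z | min(X, Z) ≥ 3] = (9 + 12 + 12 + 16) / 4 = 49/4.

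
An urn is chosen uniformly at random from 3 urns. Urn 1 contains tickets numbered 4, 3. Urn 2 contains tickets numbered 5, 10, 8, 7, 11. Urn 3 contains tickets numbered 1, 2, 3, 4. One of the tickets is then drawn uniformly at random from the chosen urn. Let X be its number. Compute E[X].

E[X | urn 1] = (4+3)/2 = 7/2.
E[X | urn 2] = (5+10+8+7+11)/5 = 41/5.
E[X | urn 3] = (1+2+3+4)/4 = 5/2.
By the law of total expectation,
E[X] = (1/3)·(7/2) + (1/3)·(41/5) + (1/3)·(5/2) = 71/15.

71/15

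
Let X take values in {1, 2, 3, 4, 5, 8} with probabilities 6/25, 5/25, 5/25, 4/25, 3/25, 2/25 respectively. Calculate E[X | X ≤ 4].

P(X ≤ 4) = 4/5.
Σ over the event: 1·6/25 + 2·1/5 + 3·1/5 + 4·4/25 = 47/25.
E[X | X ≤ 4] = (47/25) / (4/5) = 47/20.

47/20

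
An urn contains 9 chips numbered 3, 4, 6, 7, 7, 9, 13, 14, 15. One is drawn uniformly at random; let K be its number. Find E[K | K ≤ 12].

P(K ≤ 12) = 2/3.
Σ over the event: 3·1/9 + 4·1/9 + 6·1/9 + 7·2/9 + 9·1/9 = 4.
E[K | K ≤ 12] = (4) / (2/3) = 6.

6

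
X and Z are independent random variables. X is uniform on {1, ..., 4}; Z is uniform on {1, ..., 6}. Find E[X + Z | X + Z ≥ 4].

P(X + Z ≥ 4) = 7/8.
Summing (X+Z)·P(x,y) over outcomes with X + Z ≥ 4 gives 17/3.
E[X + Z | X + Z ≥ 4] = (17/3) / (7/8) = 136/21.

136/21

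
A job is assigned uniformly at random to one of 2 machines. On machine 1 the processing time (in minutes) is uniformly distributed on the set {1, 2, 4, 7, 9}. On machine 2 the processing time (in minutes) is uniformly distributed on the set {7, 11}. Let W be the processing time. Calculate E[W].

34/5

E[W | machine 1] = (1+2+4+7+9)/5 = 23/5.
E[W | machine 2] = (7+11)/2 = 9.
By the law of total expectation,
E[W] = (1/2)·(23/5) + (1/2)·(9) = 34/5.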